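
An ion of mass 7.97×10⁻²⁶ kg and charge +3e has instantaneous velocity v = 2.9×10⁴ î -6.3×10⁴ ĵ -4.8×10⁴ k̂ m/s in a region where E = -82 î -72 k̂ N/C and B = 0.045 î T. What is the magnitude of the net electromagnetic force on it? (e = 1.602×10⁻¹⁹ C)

v×B = (0, -2160, 2840) N/C.
E + v×B = (-82.0, -2160, 2760) N/C.
F = q(E + v×B) = (4.806×10⁻¹⁹ C)·(-82.0, -2160, 2760) = (-3.94×10⁻¹⁷, -1.04×10⁻¹⁵, 1.33×10⁻¹⁵) N.
|F| = 1.69×10⁻¹⁵ N.

|F| ≈ 1.69×10⁻¹⁵ N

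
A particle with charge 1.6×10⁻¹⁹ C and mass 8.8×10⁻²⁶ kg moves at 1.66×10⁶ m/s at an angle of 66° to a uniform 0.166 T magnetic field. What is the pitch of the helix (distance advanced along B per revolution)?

p ≈ 14.1 m

v∥ = v cosθ = 1.66×10⁶·cos66° ≈ 6.752×10⁵ m/s.
T = 2πm/(|q|B) = 2π(8.8×10⁻²⁶)/((1.6×10⁻¹⁹)(0.166)) ≈ 2.082×10⁻⁵ s.
pitch = v∥ T = (6.752×10⁵)(2.082×10⁻⁵) ≈ 14.1 m.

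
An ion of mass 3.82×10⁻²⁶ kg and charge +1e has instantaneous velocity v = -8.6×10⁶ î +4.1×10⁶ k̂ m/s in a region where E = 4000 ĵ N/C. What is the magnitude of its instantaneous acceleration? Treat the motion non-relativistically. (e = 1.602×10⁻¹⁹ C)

Only an electric field acts, so F = qE = (1.602×10⁻¹⁹ C)·(0, 4000, 0) = (0, 6.41×10⁻¹⁶, 0) N.
|a| = |F|/m = 6.408×10⁻¹⁶/3.82×10⁻²⁶ ≈ 1.68×10¹⁰ m/s².

|a| ≈ 1.68×10¹⁰ m/s²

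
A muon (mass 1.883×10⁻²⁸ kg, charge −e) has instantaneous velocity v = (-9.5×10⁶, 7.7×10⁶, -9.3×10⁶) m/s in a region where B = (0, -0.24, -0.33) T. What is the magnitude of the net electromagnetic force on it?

v×B = (-4.77×10⁶, -3.14×10⁶, 2.28×10⁶) N/C.
F = q v×B = (−1.602×10⁻¹⁹ C)·(-4.77×10⁶, -3.14×10⁶, 2.28×10⁶) = (7.65×10⁻¹³, 5.02×10⁻¹³, -3.65×10⁻¹³) N.
|F| = 9.85×10⁻¹³ N.

|F| ≈ 9.85×10⁻¹³ N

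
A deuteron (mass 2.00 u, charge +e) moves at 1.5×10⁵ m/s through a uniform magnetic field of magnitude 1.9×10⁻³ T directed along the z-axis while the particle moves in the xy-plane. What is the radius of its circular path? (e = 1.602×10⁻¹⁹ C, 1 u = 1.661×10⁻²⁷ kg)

The magnetic force provides the centripetal force: |q|vB = mv²/r.
r = mv/(|q|B) = (3.322×10⁻²⁷)(1.5×10⁵)/((1.602×10⁻¹⁹)(1.9×10⁻³)) ≈ 1.6 m.

r ≈ 1.6 m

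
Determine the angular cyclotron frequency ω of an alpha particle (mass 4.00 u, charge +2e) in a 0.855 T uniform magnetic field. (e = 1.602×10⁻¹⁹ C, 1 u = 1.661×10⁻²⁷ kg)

ω = |q|B/m.
ω = (3.204×10⁻¹⁹)(0.855)/6.644×10⁻²⁷ ≈ 4.12×10⁷ rad/s.

ω ≈ 4.12×10⁷ rad/s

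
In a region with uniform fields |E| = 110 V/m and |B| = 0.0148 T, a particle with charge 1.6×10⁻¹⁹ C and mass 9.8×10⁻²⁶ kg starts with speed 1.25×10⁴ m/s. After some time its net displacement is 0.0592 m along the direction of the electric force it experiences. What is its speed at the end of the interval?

v_f ≈ 1.33×10⁴ m/s

B does no work; ΔKE = |q|E d.
½mv_f² = ½mv₀² + |q|Ed = ½(9.8×10⁻²⁶)(1.25×10⁴)² + (1.6×10⁻¹⁹)(110)(0.0592) ≈ 7.656×10⁻¹⁸ J + 1.042×10⁻¹⁸ J ≈ 8.698×10⁻¹⁸ J.
v_f = √(2·8.698×10⁻¹⁸/9.8×10⁻²⁶) ≈ 1.33×10⁴ m/s.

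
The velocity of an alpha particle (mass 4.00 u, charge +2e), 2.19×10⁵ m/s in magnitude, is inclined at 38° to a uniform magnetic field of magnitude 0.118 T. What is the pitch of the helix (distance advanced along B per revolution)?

p ≈ 0.191 m

v∥ = v cosθ = 2.19×10⁵·cos38° ≈ 1.726×10⁵ m/s.
T = 2πm/(|q|B) = 2π(6.644×10⁻²⁷)/((3.204×10⁻¹⁹)(0.118)) ≈ 1.104×10⁻⁶ s.
pitch = v∥ T = (1.726×10⁵)(1.104×10⁻⁶) ≈ 0.191 m.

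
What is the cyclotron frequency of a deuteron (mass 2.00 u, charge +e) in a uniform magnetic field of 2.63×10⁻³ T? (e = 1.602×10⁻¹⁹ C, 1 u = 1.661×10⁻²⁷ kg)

f ≈ 2.02×10⁴ Hz

f = |q|B/(2πm).
f = (1.602×10⁻¹⁹)(2.63×10⁻³)/(2π·3.322×10⁻²⁷) ≈ 2.02×10⁴ Hz.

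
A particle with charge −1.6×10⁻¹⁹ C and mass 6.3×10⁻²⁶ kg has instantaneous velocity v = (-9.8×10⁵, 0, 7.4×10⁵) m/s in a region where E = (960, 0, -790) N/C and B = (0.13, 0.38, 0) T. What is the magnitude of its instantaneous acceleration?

|a| ≈ 1.21×10¹² m/s²

v×B = (-2.81×10⁵, 9.62×10⁴, -3.72×10⁵) N/C.
E + v×B = (-2.80×10⁵, 9.62×10⁴, -3.73×10⁵) N/C.
F = q(E + v×B) = (−1.6×10⁻¹⁹ C)·(-2.80×10⁵, 9.62×10⁴, -3.73×10⁵) = (4.48×10⁻¹⁴, -1.54×10⁻¹⁴, 5.97×10⁻¹⁴) N.
|a| = |F|/m = 7.624×10⁻¹⁴/6.3×10⁻²⁶ ≈ 1.21×10¹² m/s².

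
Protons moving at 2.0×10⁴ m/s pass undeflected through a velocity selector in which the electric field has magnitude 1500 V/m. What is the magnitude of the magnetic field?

Balance of forces in the selector: qE = qvB ⇒ B = E/v.
B = 1500/2.0×10⁴ = 0.075 T.

B = 0.075 T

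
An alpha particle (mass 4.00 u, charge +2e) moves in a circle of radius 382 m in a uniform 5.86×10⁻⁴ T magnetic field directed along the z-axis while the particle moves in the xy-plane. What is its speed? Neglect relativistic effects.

v ≈ 1.08×10⁷ m/s

From |q|vB = mv²/r, v = |q|Br/m.
v = (3.204×10⁻¹⁹)(5.86×10⁻⁴)(382)/6.644×10⁻²⁷ ≈ 1.08×10⁷ m/s.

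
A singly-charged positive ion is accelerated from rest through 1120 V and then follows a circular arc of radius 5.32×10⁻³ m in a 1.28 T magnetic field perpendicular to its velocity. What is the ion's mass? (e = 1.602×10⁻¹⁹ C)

Combine |q|V = ½mv² and r = mv/(|q|B): eliminate v to get m = qB²r²/(2V).
m = (1.602×10⁻¹⁹)(1.28)²(5.32×10⁻³)²/(2·1120) ≈ 3.32×10⁻²⁷ kg.

m ≈ 3.32×10⁻²⁷ kg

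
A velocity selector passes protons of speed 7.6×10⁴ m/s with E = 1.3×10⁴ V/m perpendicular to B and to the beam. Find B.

Balance of forces in the selector: qE = qvB ⇒ B = E/v.
B = 1.3×10⁴/7.6×10⁴ = 0.17 T.

B = 0.17 T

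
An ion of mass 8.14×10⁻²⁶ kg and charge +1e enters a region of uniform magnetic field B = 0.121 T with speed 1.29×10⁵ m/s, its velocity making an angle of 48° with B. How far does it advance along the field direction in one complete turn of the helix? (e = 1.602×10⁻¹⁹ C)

p ≈ 2.28 m

v∥ = v cosθ = 1.29×10⁵·cos48° ≈ 8.632×10⁴ m/s.
T = 2πm/(|q|B) = 2π(8.14×10⁻²⁶)/((1.602×10⁻¹⁹)(0.121)) ≈ 2.638×10⁻⁵ s.
pitch = v∥ T = (8.632×10⁴)(2.638×10⁻⁵) ≈ 2.28 m.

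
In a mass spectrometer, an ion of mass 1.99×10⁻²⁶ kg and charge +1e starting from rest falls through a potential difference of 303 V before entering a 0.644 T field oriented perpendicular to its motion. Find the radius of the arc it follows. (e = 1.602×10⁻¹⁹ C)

r ≈ 0.0135 m

Acceleration: |q|V = ½mv² ⇒ v = √(2|q|V/m) = √(2·1.602×10⁻¹⁹·303/1.99×10⁻²⁶) ≈ 6.985×10⁴ m/s.
In the field: r = mv/(|q|B) = (1.99×10⁻²⁶)(6.985×10⁴)/((1.602×10⁻¹⁹)(0.644)) ≈ 0.0135 m.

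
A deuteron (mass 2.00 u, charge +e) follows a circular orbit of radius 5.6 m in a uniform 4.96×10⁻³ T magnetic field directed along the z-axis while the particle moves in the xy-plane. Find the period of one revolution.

T ≈ 2.63×10⁻⁵ s

The cyclotron period depends only on m, q, B: T = 2πm/(|q|B).
T = 2π(3.322×10⁻²⁷)/((1.602×10⁻¹⁹)(4.96×10⁻³)) ≈ 2.63×10⁻⁵ s.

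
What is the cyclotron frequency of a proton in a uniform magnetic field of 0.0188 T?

f = |q|B/(2πm).
f = (1.602×10⁻¹⁹)(0.0188)/(2π·1.673×10⁻²⁷) ≈ 2.87×10⁵ Hz.

f ≈ 2.87×10⁵ Hz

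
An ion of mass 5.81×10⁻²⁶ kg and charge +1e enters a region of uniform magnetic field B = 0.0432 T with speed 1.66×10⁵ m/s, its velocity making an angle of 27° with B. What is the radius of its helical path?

v⊥ = v sinθ = 1.66×10⁵·sin27° ≈ 7.536×10⁴ m/s.
r = m v⊥/(|q|B) = (5.81×10⁻²⁶)(7.536×10⁴)/((1.602×10⁻¹⁹)(0.0432)) ≈ 0.633 m.

r ≈ 0.633 m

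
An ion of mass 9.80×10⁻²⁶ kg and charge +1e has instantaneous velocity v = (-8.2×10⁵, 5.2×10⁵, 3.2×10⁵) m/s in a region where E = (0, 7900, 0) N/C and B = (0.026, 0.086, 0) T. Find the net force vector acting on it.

F ≈ (-4.41×10⁻¹⁵, 2.60×10⁻¹⁵, -1.35×10⁻¹⁴) N

v×B = (-2.75×10⁴, 8320, -8.40×10⁴) N/C.
E + v×B = (-2.75×10⁴, 1.62×10⁴, -8.40×10⁴) N/C.
F = q(E + v×B) = (1.602×10⁻¹⁹ C)·(-2.75×10⁴, 1.62×10⁴, -8.40×10⁴) = (-4.41×10⁻¹⁵, 2.60×10⁻¹⁵, -1.35×10⁻¹⁴) N.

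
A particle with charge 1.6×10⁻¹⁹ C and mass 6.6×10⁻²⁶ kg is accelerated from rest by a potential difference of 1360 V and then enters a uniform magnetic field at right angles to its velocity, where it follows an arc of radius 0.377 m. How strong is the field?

v = √(2|q|V/m) = √(2·1.6×10⁻¹⁹·1360/6.6×10⁻²⁶) ≈ 8.120×10⁴ m/s.
B = mv/(|q|r) = (6.6×10⁻²⁶)(8.120×10⁴)/((1.6×10⁻¹⁹)(0.377)) ≈ 0.0888 T.

B ≈ 0.0888 T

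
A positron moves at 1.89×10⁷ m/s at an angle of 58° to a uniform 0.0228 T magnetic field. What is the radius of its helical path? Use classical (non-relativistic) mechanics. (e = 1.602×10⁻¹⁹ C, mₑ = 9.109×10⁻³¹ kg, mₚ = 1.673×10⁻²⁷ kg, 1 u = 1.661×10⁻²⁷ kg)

r ≈ 4.00×10⁻³ m

v⊥ = v sinθ = 1.89×10⁷·sin58° ≈ 1.603×10⁷ m/s.
r = m v⊥/(|q|B) = (9.109×10⁻³¹)(1.603×10⁷)/((1.602×10⁻¹⁹)(0.0228)) ≈ 4.00×10⁻³ m.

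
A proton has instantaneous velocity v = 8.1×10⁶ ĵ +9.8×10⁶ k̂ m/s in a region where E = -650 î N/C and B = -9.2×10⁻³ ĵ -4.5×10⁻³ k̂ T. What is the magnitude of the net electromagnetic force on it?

v×B = (5.37×10⁴, 0, 0) N/C.
E + v×B = (5.31×10⁴, 0, 0) N/C.
F = q(E + v×B) = (1.602×10⁻¹⁹ C)·(5.31×10⁴, 0, 0) = (8.50×10⁻¹⁵, 0, 0) N.
|F| = 8.50×10⁻¹⁵ N.

|F| ≈ 8.50×10⁻¹⁵ N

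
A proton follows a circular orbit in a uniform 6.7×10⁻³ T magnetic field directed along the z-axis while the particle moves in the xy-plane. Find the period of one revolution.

The cyclotron period depends only on m, q, B: T = 2πm/(|q|B).
T = 2π(1.673×10⁻²⁷)/((1.602×10⁻¹⁹)(6.7×10⁻³)) ≈ 9.8×10⁻⁶ s.

T ≈ 9.8×10⁻⁶ s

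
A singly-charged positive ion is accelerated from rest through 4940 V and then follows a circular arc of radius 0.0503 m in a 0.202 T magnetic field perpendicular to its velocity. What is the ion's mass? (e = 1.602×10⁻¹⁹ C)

m ≈ 1.67×10⁻²⁷ kg

Combine |q|V = ½mv² and r = mv/(|q|B): eliminate v to get m = qB²r²/(2V).
m = (1.602×10⁻¹⁹)(0.202)²(0.0503)²/(2·4940) ≈ 1.67×10⁻²⁷ kg.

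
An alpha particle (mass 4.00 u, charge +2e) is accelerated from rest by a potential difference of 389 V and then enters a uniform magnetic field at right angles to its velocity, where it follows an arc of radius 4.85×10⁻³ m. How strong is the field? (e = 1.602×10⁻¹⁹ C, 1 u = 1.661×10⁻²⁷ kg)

v = √(2|q|V/m) = √(2·3.204×10⁻¹⁹·389/6.644×10⁻²⁷) ≈ 1.937×10⁵ m/s.
B = mv/(|q|r) = (6.644×10⁻²⁷)(1.937×10⁵)/((3.204×10⁻¹⁹)(4.85×10⁻³)) ≈ 0.828 T.

B ≈ 0.828 T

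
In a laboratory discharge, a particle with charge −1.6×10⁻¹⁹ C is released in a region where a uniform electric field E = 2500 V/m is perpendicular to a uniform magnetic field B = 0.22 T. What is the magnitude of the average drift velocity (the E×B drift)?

v_d ≈ 1.1×10⁴ m/s

In crossed fields the guiding centre drifts at v_d = |E×B|/B² = E/B, independent of charge and mass.
v_d = 2500/0.22 = 1.1×10⁴ m/s.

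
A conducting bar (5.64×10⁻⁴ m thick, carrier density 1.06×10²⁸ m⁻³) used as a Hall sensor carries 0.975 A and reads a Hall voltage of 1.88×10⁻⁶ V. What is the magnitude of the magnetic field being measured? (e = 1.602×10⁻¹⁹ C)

B ≈ 1.85 T

From V_H = IB/(n e t), B = V_H n e t / I.
B = (1.88×10⁻⁶)(1.06×10²⁸)(1.602×10⁻¹⁹)(5.64×10⁻⁴)/0.975 ≈ 1.85 T.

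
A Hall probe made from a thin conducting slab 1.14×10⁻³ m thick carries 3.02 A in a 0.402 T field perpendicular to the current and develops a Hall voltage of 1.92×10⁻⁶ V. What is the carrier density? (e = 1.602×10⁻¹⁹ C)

n ≈ 3.46×10²⁷ m⁻³

From V_H = IB/(n e t), n = IB/(V_H e t).
n = (3.02)(0.402)/((1.92×10⁻⁶)(1.602×10⁻¹⁹)(1.14×10⁻³)) ≈ 3.46×10²⁷ m⁻³.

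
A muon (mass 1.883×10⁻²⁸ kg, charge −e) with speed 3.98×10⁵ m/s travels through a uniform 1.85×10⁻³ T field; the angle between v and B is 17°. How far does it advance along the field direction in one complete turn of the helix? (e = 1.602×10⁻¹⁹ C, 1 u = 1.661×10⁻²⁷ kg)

v∥ = v cosθ = 3.98×10⁵·cos17° ≈ 3.806×10⁵ m/s.
T = 2πm/(|q|B) = 2π(1.883×10⁻²⁸)/((1.602×10⁻¹⁹)(1.85×10⁻³)) ≈ 3.992×10⁻⁶ s.
pitch = v∥ T = (3.806×10⁵)(3.992×10⁻⁶) ≈ 1.52 m.

p ≈ 1.52 m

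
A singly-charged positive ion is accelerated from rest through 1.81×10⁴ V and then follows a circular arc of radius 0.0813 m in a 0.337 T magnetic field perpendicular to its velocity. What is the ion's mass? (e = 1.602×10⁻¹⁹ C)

Combine |q|V = ½mv² and r = mv/(|q|B): eliminate v to get m = qB²r²/(2V).
m = (1.602×10⁻¹⁹)(0.337)²(0.0813)²/(2·1.81×10⁴) ≈ 3.32×10⁻²⁷ kg.

m ≈ 3.32×10⁻²⁷ kg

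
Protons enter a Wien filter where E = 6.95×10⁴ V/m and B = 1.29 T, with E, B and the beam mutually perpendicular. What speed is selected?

Straight-line motion ⇒ electric and magnetic forces cancel, so E = vB.
v = E/B = 6.95×10⁴/1.29 = 5.39×10⁴ m/s.
The result is independent of the particle's charge and mass.

v = 5.39×10⁴ m/s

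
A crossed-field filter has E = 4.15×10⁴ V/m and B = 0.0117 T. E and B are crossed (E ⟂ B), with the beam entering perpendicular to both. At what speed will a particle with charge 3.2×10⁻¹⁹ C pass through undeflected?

v = 3.55×10⁶ m/s

Zero net Lorentz force requires |qE| = |q v×B|, i.e. E = vB.
v = E/B = 4.15×10⁴/0.0117 = 3.55×10⁶ m/s.
The result is independent of the particle's charge and mass.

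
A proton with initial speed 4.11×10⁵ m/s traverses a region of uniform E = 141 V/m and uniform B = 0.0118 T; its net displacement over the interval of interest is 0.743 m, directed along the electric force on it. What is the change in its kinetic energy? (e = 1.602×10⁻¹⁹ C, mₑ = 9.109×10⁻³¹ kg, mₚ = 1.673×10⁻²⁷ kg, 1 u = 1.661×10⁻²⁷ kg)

ΔKE ≈ 1.68×10⁻¹⁷ J

The magnetic force is always ⟂ v and does no work; only the electric force changes KE.
ΔKE = F_E · d = |q|E d = (1.602×10⁻¹⁹)(141)(0.743) ≈ 1.68×10⁻¹⁷ J.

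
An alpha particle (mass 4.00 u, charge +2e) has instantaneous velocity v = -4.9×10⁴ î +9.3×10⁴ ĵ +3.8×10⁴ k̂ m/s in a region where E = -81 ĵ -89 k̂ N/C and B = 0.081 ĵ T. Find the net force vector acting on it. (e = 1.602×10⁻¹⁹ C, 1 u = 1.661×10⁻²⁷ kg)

F ≈ (-9.86×10⁻¹⁶, -2.60×10⁻¹⁷, -1.30×10⁻¹⁵) N

v×B = (-3080, 0, -3970) N/C.
E + v×B = (-3080, -81.0, -4060) N/C.
F = q(E + v×B) = (3.204×10⁻¹⁹ C)·(-3080, -81.0, -4060) = (-9.86×10⁻¹⁶, -2.60×10⁻¹⁷, -1.30×10⁻¹⁵) N.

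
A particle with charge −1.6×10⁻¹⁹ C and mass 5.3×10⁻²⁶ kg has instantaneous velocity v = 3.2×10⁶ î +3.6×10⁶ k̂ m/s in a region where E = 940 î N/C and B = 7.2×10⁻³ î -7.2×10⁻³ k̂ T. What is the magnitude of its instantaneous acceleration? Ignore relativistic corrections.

|a| ≈ 1.48×10¹¹ m/s²

v×B = (0, 4.90×10⁴, 0) N/C.
E + v×B = (940, 4.90×10⁴, 0) N/C.
F = q(E + v×B) = (−1.6×10⁻¹⁹ C)·(940, 4.90×10⁴, 0) = (-1.50×10⁻¹⁶, -7.83×10⁻¹⁵, 0) N.
|a| = |F|/m = 7.835×10⁻¹⁵/5.3×10⁻²⁶ ≈ 1.48×10¹¹ m/s².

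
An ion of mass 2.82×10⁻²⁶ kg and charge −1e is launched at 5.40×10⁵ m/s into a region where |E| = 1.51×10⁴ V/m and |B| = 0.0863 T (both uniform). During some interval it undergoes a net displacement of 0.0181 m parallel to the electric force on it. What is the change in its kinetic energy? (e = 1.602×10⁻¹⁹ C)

The magnetic force is always ⟂ v and does no work; only the electric force changes KE.
ΔKE = F_E · d = |q|E d = (1.602×10⁻¹⁹)(1.51×10⁴)(0.0181) ≈ 4.38×10⁻¹⁷ J.

ΔKE ≈ 4.38×10⁻¹⁷ J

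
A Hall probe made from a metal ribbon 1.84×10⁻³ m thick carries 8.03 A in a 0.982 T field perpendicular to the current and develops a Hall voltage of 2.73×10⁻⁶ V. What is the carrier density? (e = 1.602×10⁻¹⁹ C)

From V_H = IB/(n e t), n = IB/(V_H e t).
n = (8.03)(0.982)/((2.73×10⁻⁶)(1.602×10⁻¹⁹)(1.84×10⁻³)) ≈ 9.80×10²⁷ m⁻³.

n ≈ 9.80×10²⁷ m⁻³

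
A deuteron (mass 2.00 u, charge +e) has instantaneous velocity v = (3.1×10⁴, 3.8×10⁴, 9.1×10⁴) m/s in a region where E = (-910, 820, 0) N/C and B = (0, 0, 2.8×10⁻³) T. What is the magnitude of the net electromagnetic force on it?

v×B = (106, -86.8, 0) N/C.
E + v×B = (-804, 733, 0) N/C.
F = q(E + v×B) = (1.602×10⁻¹⁹ C)·(-804, 733, 0) = (-1.29×10⁻¹⁶, 1.17×10⁻¹⁶, 0) N.
|F| = 1.74×10⁻¹⁶ N.

|F| ≈ 1.74×10⁻¹⁶ N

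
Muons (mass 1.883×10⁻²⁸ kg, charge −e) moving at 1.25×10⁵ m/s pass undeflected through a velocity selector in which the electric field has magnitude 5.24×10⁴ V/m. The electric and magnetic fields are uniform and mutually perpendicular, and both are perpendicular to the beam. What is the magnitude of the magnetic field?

Balance of forces in the selector: qE = qvB ⇒ B = E/v.
B = 5.24×10⁴/1.25×10⁵ = 0.419 T.

B = 0.419 T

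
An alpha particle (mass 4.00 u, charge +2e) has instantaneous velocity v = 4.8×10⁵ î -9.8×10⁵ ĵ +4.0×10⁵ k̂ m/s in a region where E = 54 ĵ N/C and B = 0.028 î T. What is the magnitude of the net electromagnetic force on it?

v×B = (0, 1.12×10⁴, 2.74×10⁴) N/C.
E + v×B = (0, 1.13×10⁴, 2.74×10⁴) N/C.
F = q(E + v×B) = (3.204×10⁻¹⁹ C)·(0, 1.13×10⁴, 2.74×10⁴) = (0, 3.61×10⁻¹⁵, 8.79×10⁻¹⁵) N.
|F| = 9.50×10⁻¹⁵ N.

|F| ≈ 9.50×10⁻¹⁵ N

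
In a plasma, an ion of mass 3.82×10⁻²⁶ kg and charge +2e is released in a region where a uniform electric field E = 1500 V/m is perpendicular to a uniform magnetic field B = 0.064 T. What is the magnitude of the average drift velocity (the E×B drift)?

The E×B drift speed is v_d = E/B.
v_d = 1500/0.064 = 2.3×10⁴ m/s.

v_d ≈ 2.3×10⁴ m/s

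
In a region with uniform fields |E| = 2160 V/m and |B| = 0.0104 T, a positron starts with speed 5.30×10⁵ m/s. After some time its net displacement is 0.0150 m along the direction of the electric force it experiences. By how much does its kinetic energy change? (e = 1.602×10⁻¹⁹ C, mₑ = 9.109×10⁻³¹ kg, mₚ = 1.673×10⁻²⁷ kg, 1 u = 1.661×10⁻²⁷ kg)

ΔKE ≈ 5.19×10⁻¹⁸ J

The magnetic force is always ⟂ v and does no work; only the electric force changes KE.
ΔKE = F_E · d = |q|E d = (1.602×10⁻¹⁹)(2160)(0.0150) ≈ 5.19×10⁻¹⁸ J.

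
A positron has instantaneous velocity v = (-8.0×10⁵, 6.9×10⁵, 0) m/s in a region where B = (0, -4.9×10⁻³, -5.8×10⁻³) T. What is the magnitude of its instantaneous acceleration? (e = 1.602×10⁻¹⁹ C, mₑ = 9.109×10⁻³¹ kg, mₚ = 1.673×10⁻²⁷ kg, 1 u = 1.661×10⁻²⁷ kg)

v×B = (-4000, -4640, 3920) N/C.
F = q v×B = (1.602×10⁻¹⁹ C)·(-4000, -4640, 3920) = (-6.41×10⁻¹⁶, -7.43×10⁻¹⁶, 6.28×10⁻¹⁶) N.
|a| = |F|/m = 1.165×10⁻¹⁵/9.109×10⁻³¹ ≈ 1.28×10¹⁵ m/s².

|a| ≈ 1.28×10¹⁵ m/s²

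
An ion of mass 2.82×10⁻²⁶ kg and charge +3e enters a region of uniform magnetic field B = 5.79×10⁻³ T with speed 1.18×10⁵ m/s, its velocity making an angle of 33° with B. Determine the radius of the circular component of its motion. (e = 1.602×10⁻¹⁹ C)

r ≈ 0.651 m

v⊥ = v sinθ = 1.18×10⁵·sin33° ≈ 6.427×10⁴ m/s.
r = m v⊥/(|q|B) = (2.82×10⁻²⁶)(6.427×10⁴)/((4.806×10⁻¹⁹)(5.79×10⁻³)) ≈ 0.651 m.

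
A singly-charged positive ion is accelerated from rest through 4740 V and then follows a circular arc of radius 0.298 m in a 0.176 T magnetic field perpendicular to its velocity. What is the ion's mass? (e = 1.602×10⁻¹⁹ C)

Combine |q|V = ½mv² and r = mv/(|q|B): eliminate v to get m = qB²r²/(2V).
m = (1.602×10⁻¹⁹)(0.176)²(0.298)²/(2·4740) ≈ 4.65×10⁻²⁶ kg.

m ≈ 4.65×10⁻²⁶ kg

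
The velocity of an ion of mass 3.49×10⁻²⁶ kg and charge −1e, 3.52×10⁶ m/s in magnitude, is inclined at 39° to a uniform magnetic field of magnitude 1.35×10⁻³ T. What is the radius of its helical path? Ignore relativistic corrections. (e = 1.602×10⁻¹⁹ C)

r ≈ 357 m

v⊥ = v sinθ = 3.52×10⁶·sin39° ≈ 2.215×10⁶ m/s.
r = m v⊥/(|q|B) = (3.49×10⁻²⁶)(2.215×10⁶)/((1.602×10⁻¹⁹)(1.35×10⁻³)) ≈ 357 m.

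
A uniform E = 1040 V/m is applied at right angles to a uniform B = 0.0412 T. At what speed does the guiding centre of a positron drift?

The steady drift has the magnetic force balancing the electric force, so v_d = E/B.
v_d = 1040/0.0412 = 2.52×10⁴ m/s.

v_d ≈ 2.52×10⁴ m/s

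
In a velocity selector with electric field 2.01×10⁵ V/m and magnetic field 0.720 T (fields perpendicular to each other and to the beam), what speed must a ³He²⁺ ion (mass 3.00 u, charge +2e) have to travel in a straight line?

Zero net Lorentz force requires |qE| = |q v×B|, i.e. E = vB.
v = E/B = 2.01×10⁵/0.720 = 2.79×10⁵ m/s.

v = 2.79×10⁵ m/s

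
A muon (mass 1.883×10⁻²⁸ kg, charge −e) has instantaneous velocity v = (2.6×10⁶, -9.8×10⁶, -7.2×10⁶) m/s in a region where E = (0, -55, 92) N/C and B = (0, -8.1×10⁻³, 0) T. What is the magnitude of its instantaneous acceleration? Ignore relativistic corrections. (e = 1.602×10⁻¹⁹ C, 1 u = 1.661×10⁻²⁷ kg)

v×B = (-5.83×10⁴, 0, -2.11×10⁴) N/C.
E + v×B = (-5.83×10⁴, -55.0, -2.10×10⁴) N/C.
F = q(E + v×B) = (−1.602×10⁻¹⁹ C)·(-5.83×10⁴, -55.0, -2.10×10⁴) = (9.34×10⁻¹⁵, 8.81×10⁻¹⁸, 3.36×10⁻¹⁵) N.
|a| = |F|/m = 9.928×10⁻¹⁵/1.883×10⁻²⁸ ≈ 5.27×10¹³ m/s².

|a| ≈ 5.27×10¹³ m/s²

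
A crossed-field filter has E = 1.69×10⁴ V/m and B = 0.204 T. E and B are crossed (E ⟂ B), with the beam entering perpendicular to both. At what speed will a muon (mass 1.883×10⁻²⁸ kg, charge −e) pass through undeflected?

v = 8.28×10⁴ m/s

Zero net Lorentz force requires |qE| = |q v×B|, i.e. E = vB.
v = E/B = 1.69×10⁴/0.204 = 8.28×10⁴ m/s.
The result is independent of the particle's charge and mass.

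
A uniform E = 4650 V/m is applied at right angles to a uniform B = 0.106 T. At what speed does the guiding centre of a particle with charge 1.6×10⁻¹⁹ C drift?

v_d ≈ 4.39×10⁴ m/s

In crossed fields the guiding centre drifts at v_d = |E×B|/B² = E/B, independent of charge and mass.
v_d = 4650/0.106 = 4.39×10⁴ m/s.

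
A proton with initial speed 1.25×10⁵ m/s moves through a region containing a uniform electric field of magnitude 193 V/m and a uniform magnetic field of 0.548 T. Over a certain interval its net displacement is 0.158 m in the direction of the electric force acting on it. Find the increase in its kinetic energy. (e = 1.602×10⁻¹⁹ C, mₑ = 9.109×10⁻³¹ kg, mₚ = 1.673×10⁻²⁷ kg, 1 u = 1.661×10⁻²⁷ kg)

ΔKE ≈ 4.89×10⁻¹⁸ J

The magnetic force is always ⟂ v and does no work; only the electric force changes KE.
ΔKE = F_E · d = |q|E d = (1.602×10⁻¹⁹)(193)(0.158) ≈ 4.89×10⁻¹⁸ J.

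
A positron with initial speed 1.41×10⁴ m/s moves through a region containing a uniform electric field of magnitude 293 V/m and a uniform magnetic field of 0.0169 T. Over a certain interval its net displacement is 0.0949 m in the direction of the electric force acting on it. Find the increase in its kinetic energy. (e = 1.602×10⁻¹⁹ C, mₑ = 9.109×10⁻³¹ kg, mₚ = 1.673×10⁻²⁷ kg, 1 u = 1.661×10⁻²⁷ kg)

The magnetic force is always ⟂ v and does no work; only the electric force changes KE.
ΔKE = F_E · d = |q|E d = (1.602×10⁻¹⁹)(293)(0.0949) ≈ 4.45×10⁻¹⁸ J.

ΔKE ≈ 4.45×10⁻¹⁸ J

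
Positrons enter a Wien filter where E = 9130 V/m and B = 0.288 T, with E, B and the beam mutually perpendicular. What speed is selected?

Zero net Lorentz force requires |qE| = |q v×B|, i.e. E = vB.
v = E/B = 9130/0.288 = 3.17×10⁴ m/s.

v = 3.17×10⁴ m/s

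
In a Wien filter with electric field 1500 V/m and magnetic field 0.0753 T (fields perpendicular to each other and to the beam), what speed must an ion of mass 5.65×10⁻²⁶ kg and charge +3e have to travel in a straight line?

v = 1.99×10⁴ m/s

Zero net Lorentz force requires |qE| = |q v×B|, i.e. E = vB.
v = E/B = 1500/0.0753 = 1.99×10⁴ m/s.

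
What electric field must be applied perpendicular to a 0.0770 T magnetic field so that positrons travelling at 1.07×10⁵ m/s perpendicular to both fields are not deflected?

E = 8240 V/m

For straight-line motion qE = qvB, so E = vB.
E = 1.07×10⁵ × 0.0770 = 8240 V/m.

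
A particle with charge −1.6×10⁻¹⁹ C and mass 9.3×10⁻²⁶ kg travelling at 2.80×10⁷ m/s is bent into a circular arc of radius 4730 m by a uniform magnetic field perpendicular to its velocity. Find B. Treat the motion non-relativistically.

From |q|vB = mv²/r, B = mv/(|q|r).
B = (9.3×10⁻²⁶)(2.80×10⁷)/((1.6×10⁻¹⁹)(4730)) ≈ 3.44×10⁻³ T.

B ≈ 3.44×10⁻³ T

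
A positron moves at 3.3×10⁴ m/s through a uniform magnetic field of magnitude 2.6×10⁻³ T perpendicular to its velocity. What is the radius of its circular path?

The magnetic force provides the centripetal force: |q|vB = mv²/r.
r = mv/(|q|B) = (9.109×10⁻³¹)(3.3×10⁴)/((1.602×10⁻¹⁹)(2.6×10⁻³)) ≈ 7.2×10⁻⁵ m.

r ≈ 7.2×10⁻⁵ m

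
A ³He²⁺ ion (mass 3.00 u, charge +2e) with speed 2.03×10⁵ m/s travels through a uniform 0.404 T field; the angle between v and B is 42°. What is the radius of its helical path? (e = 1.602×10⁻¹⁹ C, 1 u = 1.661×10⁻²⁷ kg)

r ≈ 5.23×10⁻³ m

v⊥ = v sinθ = 2.03×10⁵·sin42° ≈ 1.358×10⁵ m/s.
r = m v⊥/(|q|B) = (4.983×10⁻²⁷)(1.358×10⁵)/((3.204×10⁻¹⁹)(0.404)) ≈ 5.23×10⁻³ m.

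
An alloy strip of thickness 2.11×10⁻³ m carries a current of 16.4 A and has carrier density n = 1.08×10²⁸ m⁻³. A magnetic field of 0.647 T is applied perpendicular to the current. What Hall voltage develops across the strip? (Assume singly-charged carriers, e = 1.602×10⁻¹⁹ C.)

V_H = IB/(n e t).
V_H = (16.4)(0.647)/((1.08×10²⁸)(1.602×10⁻¹⁹)(2.11×10⁻³)) ≈ 2.91×10⁻⁶ V.

V_H ≈ 2.91×10⁻⁶ V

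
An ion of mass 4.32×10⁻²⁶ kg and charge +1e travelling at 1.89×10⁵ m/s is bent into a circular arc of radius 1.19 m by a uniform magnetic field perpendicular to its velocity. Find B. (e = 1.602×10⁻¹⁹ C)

From |q|vB = mv²/r, B = mv/(|q|r).
B = (4.32×10⁻²⁶)(1.89×10⁵)/((1.602×10⁻¹⁹)(1.19)) ≈ 0.0428 T.

B ≈ 0.0428 T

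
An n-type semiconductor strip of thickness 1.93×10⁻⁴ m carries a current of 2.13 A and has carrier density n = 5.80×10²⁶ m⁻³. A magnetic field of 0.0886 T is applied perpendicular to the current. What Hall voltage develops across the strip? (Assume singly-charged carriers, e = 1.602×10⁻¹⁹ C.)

V_H ≈ 1.05×10⁻⁵ V

V_H = IB/(n e t).
V_H = (2.13)(0.0886)/((5.80×10²⁶)(1.602×10⁻¹⁹)(1.93×10⁻⁴)) ≈ 1.05×10⁻⁵ V.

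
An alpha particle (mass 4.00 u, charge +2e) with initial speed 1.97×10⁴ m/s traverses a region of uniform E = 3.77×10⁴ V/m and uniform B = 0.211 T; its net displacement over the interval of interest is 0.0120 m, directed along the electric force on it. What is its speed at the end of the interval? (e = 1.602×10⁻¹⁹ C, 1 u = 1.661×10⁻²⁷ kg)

v_f ≈ 2.10×10⁵ m/s

B does no work; ΔKE = |q|E d.
½mv_f² = ½mv₀² + |q|Ed = ½(6.644×10⁻²⁷)(1.97×10⁴)² + (3.204×10⁻¹⁹)(3.77×10⁴)(0.0120) ≈ 1.289×10⁻¹⁸ J + 1.449×10⁻¹⁶ J ≈ 1.462×10⁻¹⁶ J.
v_f = √(2·1.462×10⁻¹⁶/6.644×10⁻²⁷) ≈ 2.10×10⁵ m/s.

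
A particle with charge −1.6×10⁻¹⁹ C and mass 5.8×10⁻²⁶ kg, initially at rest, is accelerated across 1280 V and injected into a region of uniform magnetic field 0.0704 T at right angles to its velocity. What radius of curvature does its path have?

r ≈ 0.433 m

Acceleration: |q|V = ½mv² ⇒ v = √(2|q|V/m) = √(2·1.6×10⁻¹⁹·1280/5.8×10⁻²⁶) ≈ 8.404×10⁴ m/s.
In the field: r = mv/(|q|B) = (5.8×10⁻²⁶)(8.404×10⁴)/((1.6×10⁻¹⁹)(0.0704)) ≈ 0.433 m.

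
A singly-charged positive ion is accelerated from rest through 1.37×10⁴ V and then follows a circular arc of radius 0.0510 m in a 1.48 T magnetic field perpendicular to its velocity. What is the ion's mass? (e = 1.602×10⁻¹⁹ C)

Combine |q|V = ½mv² and r = mv/(|q|B): eliminate v to get m = qB²r²/(2V).
m = (1.602×10⁻¹⁹)(1.48)²(0.0510)²/(2·1.37×10⁴) ≈ 3.33×10⁻²⁶ kg.

m ≈ 3.33×10⁻²⁶ kg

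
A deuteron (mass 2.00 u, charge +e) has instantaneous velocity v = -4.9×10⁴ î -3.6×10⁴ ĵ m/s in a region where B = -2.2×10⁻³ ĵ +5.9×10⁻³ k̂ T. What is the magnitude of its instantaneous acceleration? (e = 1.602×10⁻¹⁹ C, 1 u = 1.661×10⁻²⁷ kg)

|a| ≈ 1.81×10¹⁰ m/s²

v×B = (-212, 289, 108) N/C.
F = q v×B = (1.602×10⁻¹⁹ C)·(-212, 289, 108) = (-3.40×10⁻¹⁷, 4.63×10⁻¹⁷, 1.73×10⁻¹⁷) N.
|a| = |F|/m = 6.001×10⁻¹⁷/3.322×10⁻²⁷ ≈ 1.81×10¹⁰ m/s².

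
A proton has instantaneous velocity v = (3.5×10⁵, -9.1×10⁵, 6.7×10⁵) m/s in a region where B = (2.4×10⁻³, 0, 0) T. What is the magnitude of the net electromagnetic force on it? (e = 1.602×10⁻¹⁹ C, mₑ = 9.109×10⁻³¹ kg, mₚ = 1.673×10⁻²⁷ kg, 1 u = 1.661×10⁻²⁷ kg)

v×B = (0, 1610, 2180) N/C.
F = q v×B = (1.602×10⁻¹⁹ C)·(0, 1610, 2180) = (0, 2.58×10⁻¹⁶, 3.50×10⁻¹⁶) N.
|F| = 4.34×10⁻¹⁶ N.

|F| ≈ 4.34×10⁻¹⁶ N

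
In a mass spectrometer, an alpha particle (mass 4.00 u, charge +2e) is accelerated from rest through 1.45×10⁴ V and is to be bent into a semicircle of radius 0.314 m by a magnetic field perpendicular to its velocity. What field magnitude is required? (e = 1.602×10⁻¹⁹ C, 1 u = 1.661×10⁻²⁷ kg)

v = √(2|q|V/m) = √(2·3.204×10⁻¹⁹·1.45×10⁴/6.644×10⁻²⁷) ≈ 1.183×10⁶ m/s.
B = mv/(|q|r) = (6.644×10⁻²⁷)(1.183×10⁶)/((3.204×10⁻¹⁹)(0.314)) ≈ 0.0781 T.

B ≈ 0.0781 T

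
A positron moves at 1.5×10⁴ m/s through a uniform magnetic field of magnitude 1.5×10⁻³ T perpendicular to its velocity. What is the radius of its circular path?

r ≈ 5.7×10⁻⁵ m

The magnetic force provides the centripetal force: |q|vB = mv²/r.
r = mv/(|q|B) = (9.109×10⁻³¹)(1.5×10⁴)/((1.602×10⁻¹⁹)(1.5×10⁻³)) ≈ 5.7×10⁻⁵ m.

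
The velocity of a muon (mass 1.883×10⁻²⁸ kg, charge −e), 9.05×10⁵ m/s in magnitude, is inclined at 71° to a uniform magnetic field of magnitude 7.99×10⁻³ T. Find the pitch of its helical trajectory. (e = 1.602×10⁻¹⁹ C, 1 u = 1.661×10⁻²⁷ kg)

v∥ = v cosθ = 9.05×10⁵·cos71° ≈ 2.946×10⁵ m/s.
T = 2πm/(|q|B) = 2π(1.883×10⁻²⁸)/((1.602×10⁻¹⁹)(7.99×10⁻³)) ≈ 9.243×10⁻⁷ s.
pitch = v∥ T = (2.946×10⁵)(9.243×10⁻⁷) ≈ 0.272 m.

p ≈ 0.272 m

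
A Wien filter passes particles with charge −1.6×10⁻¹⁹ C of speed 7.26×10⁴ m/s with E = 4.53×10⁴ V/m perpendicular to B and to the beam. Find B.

Balance of forces in the selector: qE = qvB ⇒ B = E/v.
B = 4.53×10⁴/7.26×10⁴ = 0.624 T.

B = 0.624 T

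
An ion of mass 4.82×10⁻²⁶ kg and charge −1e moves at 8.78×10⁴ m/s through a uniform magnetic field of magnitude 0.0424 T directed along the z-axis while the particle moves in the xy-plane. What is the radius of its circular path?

r ≈ 0.623 m

The magnetic force provides the centripetal force: |q|vB = mv²/r.
r = mv/(|q|B) = (4.82×10⁻²⁶)(8.78×10⁴)/((1.602×10⁻¹⁹)(0.0424)) ≈ 0.623 m.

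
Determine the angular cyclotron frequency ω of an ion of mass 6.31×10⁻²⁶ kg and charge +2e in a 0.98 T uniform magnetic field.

ω = |q|B/m.
ω = (3.204×10⁻¹⁹)(0.98)/6.31×10⁻²⁶ ≈ 5.0×10⁶ rad/s.

ω ≈ 5.0×10⁶ rad/s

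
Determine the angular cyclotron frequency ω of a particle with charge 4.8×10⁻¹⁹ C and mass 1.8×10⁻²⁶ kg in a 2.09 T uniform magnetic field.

ω = |q|B/m.
ω = (4.8×10⁻¹⁹)(2.09)/1.8×10⁻²⁶ ≈ 5.57×10⁷ rad/s.

ω ≈ 5.57×10⁷ rad/s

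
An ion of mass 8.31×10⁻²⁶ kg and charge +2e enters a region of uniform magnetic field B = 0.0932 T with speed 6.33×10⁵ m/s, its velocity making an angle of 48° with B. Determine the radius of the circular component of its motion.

r ≈ 1.31 m

v⊥ = v sinθ = 6.33×10⁵·sin48° ≈ 4.704×10⁵ m/s.
r = m v⊥/(|q|B) = (8.31×10⁻²⁶)(4.704×10⁵)/((3.204×10⁻¹⁹)(0.0932)) ≈ 1.31 m.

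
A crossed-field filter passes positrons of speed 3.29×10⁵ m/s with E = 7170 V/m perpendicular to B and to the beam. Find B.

Balance of forces in the selector: qE = qvB ⇒ B = E/v.
B = 7170/3.29×10⁵ = 0.0218 T.

B = 0.0218 T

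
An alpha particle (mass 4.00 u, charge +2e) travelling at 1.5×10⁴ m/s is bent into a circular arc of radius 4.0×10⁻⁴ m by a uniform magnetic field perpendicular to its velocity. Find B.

From |q|vB = mv²/r, B = mv/(|q|r).
B = (6.644×10⁻²⁷)(1.5×10⁴)/((3.204×10⁻¹⁹)(4.0×10⁻⁴)) ≈ 0.78 T.

B ≈ 0.78 T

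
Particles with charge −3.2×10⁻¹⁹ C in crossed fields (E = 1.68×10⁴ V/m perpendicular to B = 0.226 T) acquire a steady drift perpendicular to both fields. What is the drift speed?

v_d ≈ 7.43×10⁴ m/s

The E×B drift speed is v_d = E/B.
v_d = 1.68×10⁴/0.226 = 7.43×10⁴ m/s.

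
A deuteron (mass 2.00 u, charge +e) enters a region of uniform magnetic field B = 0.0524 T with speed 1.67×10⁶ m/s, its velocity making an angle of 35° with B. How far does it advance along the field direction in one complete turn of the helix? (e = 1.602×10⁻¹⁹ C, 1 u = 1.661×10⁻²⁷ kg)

v∥ = v cosθ = 1.67×10⁶·cos35° ≈ 1.368×10⁶ m/s.
T = 2πm/(|q|B) = 2π(3.322×10⁻²⁷)/((1.602×10⁻¹⁹)(0.0524)) ≈ 2.486×10⁻⁶ s.
pitch = v∥ T = (1.368×10⁶)(2.486×10⁻⁶) ≈ 3.40 m.

p ≈ 3.40 m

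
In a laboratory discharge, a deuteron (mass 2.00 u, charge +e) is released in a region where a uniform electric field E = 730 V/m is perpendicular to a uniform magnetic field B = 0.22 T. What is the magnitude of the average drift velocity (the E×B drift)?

In crossed fields the guiding centre drifts at v_d = |E×B|/B² = E/B, independent of charge and mass.
v_d = 730/0.22 = 3300 m/s.

v_d ≈ 3300 m/s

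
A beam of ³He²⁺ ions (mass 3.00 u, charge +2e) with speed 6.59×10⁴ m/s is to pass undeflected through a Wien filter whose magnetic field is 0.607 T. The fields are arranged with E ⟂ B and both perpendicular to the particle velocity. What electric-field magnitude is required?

E = 4.00×10⁴ V/m

For straight-line motion qE = qvB, so E = vB.
E = 6.59×10⁴ × 0.607 = 4.00×10⁴ V/m.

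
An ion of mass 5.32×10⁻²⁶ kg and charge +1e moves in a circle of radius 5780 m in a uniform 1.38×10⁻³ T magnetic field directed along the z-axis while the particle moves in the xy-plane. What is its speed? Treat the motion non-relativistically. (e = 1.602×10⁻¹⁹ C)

From |q|vB = mv²/r, v = |q|Br/m.
v = (1.602×10⁻¹⁹)(1.38×10⁻³)(5780)/5.32×10⁻²⁶ ≈ 2.40×10⁷ m/s.

v ≈ 2.40×10⁷ m/s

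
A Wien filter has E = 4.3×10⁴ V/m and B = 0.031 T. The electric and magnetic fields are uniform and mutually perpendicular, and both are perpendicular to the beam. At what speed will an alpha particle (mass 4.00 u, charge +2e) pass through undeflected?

v = 1.4×10⁶ m/s

Zero net Lorentz force requires |qE| = |q v×B|, i.e. E = vB.
v = E/B = 4.3×10⁴/0.031 = 1.4×10⁶ m/s.
The result is independent of the particle's charge and mass.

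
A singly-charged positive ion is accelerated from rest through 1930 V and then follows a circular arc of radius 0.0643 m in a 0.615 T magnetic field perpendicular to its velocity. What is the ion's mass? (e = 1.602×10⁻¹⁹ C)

m ≈ 6.49×10⁻²⁶ kg

Combine |q|V = ½mv² and r = mv/(|q|B): eliminate v to get m = qB²r²/(2V).
m = (1.602×10⁻¹⁹)(0.615)²(0.0643)²/(2·1930) ≈ 6.49×10⁻²⁶ kg.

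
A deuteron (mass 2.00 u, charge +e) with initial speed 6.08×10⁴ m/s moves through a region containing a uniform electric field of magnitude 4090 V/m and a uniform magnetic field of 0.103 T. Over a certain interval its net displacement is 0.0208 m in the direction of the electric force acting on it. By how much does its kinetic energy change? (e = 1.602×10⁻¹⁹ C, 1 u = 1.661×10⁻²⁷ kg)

ΔKE ≈ 1.36×10⁻¹⁷ J

The magnetic force is always ⟂ v and does no work; only the electric force changes KE.
ΔKE = F_E · d = |q|E d = (1.602×10⁻¹⁹)(4090)(0.0208) ≈ 1.36×10⁻¹⁷ J.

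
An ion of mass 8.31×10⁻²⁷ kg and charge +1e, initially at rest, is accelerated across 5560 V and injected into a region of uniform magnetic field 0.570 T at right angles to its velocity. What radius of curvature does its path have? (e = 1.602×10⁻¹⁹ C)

r ≈ 0.0421 m

Acceleration: |q|V = ½mv² ⇒ v = √(2|q|V/m) = √(2·1.602×10⁻¹⁹·5560/8.31×10⁻²⁷) ≈ 4.630×10⁵ m/s.
In the field: r = mv/(|q|B) = (8.31×10⁻²⁷)(4.630×10⁵)/((1.602×10⁻¹⁹)(0.570)) ≈ 0.0421 m.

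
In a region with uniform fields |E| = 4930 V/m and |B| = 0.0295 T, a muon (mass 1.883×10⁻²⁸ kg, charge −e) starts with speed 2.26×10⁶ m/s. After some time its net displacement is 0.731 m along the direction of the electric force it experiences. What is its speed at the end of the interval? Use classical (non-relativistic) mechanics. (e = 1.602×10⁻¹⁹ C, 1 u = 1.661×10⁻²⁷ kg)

v_f ≈ 3.35×10⁶ m/s

B does no work; ΔKE = |q|E d.
½mv_f² = ½mv₀² + |q|Ed = ½(1.883×10⁻²⁸)(2.26×10⁶)² + (1.602×10⁻¹⁹)(4930)(0.731) ≈ 4.809×10⁻¹⁶ J + 5.773×10⁻¹⁶ J ≈ 1.058×10⁻¹⁵ J.
v_f = √(2·1.058×10⁻¹⁵/1.883×10⁻²⁸) ≈ 3.35×10⁶ m/s.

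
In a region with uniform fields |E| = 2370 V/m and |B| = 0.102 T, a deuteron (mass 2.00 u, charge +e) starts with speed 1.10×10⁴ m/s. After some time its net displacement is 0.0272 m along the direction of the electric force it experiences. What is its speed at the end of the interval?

v_f ≈ 7.96×10⁴ m/s

B does no work; ΔKE = |q|E d.
½mv_f² = ½mv₀² + |q|Ed = ½(3.322×10⁻²⁷)(1.10×10⁴)² + (1.602×10⁻¹⁹)(2370)(0.0272) ≈ 2.010×10⁻¹⁹ J + 1.033×10⁻¹⁷ J ≈ 1.053×10⁻¹⁷ J.
v_f = √(2·1.053×10⁻¹⁷/3.322×10⁻²⁷) ≈ 7.96×10⁴ m/s.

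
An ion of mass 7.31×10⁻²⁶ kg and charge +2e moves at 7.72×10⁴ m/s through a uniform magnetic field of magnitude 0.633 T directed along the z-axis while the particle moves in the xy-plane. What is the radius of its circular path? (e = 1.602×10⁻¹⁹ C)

r ≈ 0.0278 m

The magnetic force provides the centripetal force: |q|vB = mv²/r.
r = mv/(|q|B) = (7.31×10⁻²⁶)(7.72×10⁴)/((3.204×10⁻¹⁹)(0.633)) ≈ 0.0278 m.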